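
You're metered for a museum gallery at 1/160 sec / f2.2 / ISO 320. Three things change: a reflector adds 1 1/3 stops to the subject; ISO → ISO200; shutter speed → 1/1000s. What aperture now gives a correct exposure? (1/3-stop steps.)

Scene light: 1 1/3 stops brighter.
ISO: 320 → 250 → 200 — 2/3 stop dropped (darker).
Shutter speed: 1/160 → 1/200 → 1/250 → 1/320 → 1/400 → 1/500 → 1/640 → 1/800 → 1/1000 — 2 2/3 stops faster (darker).
Net so far: 2 stops darker. Aperture: f/2.2 → f/2 → f/1.8 → f/1.6 → f/1.4 → f/1.2 → f/1.1.

f/1.1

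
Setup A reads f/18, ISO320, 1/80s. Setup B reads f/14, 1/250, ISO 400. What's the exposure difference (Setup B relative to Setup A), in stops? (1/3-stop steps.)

2/3 stop darker

Aperture: f/18 → f/16 → f/14 — 2/3 stop larger aperture (brighter).
Shutter speed: 1/80 → 1/100 → 1/125 → 1/160 → 1/200 → 1/250 — 1 2/3 stops faster (darker).
ISO: 320 → 400 — 1/3 stop raised (brighter).
Net: +2/3 −1 2/3 +1/3 = −2/3 stops.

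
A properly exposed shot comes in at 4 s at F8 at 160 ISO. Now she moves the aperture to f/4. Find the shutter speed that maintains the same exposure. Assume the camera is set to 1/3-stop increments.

1 s

Aperture: f/8 → f/7.1 → f/6.3 → f/5.6 → f/5 → f/4.5 → f/4 — 2 stops wider (brighter).
Need 2 stops darker from the shutter speed: 4 → 3.2 → 2.5 → 2 → 1.6 → 1.3 → 1.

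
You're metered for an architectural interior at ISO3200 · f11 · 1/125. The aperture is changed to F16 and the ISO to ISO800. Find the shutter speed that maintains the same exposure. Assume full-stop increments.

Aperture: f/11 → f/16 — 1 stop smaller aperture (darker).
ISO: 3200 → 1600 → 800 — 2 stops dropped (darker).
Net change so far: 3 stops darker. Offset with the shutter speed: 1/125 → 1/60 → 1/30 → 1/15.

1/15s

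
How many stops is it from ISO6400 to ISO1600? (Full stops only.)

6400 → 3200 → 1600 — count the steps: 2 stops.

2 stops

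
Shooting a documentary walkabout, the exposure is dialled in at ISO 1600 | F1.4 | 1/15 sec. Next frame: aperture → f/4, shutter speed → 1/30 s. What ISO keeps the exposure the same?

Aperture: f/1.4 → f/2 → f/2.8 → f/4 — 3 stops stopped down (darker).
Shutter speed: 1/15 → 1/30 — 1 stop shorter (darker).
Net change so far: 4 stops darker. Offset with the ISO: 1600 → 3200 → 6400 → 12800 → 25600.

ISO 25600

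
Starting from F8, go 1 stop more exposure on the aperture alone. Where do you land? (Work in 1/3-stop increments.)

Aperture: f/8 → f/7.1 → f/6.3 → f/5.6 — 1 stop wider (brighter).

f/5.6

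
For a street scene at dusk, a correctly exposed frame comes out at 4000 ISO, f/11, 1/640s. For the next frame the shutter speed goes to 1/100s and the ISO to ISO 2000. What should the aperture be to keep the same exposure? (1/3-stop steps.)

Shutter speed: 1/640 → 1/500 → 1/400 → 1/320 → 1/250 → 1/200 → 1/160 → 1/125 → 1/100 — 2 2/3 stops longer (brighter).
ISO: 4000 → 3200 → 2500 → 2000 — 1 stop dropped (darker).
Net change so far: 1 2/3 stops brighter. Offset with the aperture: f/11 → f/13 → f/14 → f/16 → f/18 → f/20.

f/20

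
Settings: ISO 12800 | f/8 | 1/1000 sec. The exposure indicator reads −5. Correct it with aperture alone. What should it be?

f/1.4

Underexposed by 5 stops → need 5 stops brighter.
Aperture: f/8 → f/5.6 → f/4 → f/2.8 → f/2 → f/1.4.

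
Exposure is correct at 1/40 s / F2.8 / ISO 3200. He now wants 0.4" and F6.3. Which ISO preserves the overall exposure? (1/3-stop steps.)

Shutter speed: 1/40 → 1/30 → 1/25 → 1/20 → 1/15 → 1/13 → 1/10 → 1/8 → 1/6 → 1/5 → 1/4 → 0.3 → 0.4 — 4 stops slower (brighter).
Aperture: f/2.8 → f/3.2 → f/3.5 → f/4 → f/4.5 → f/5 → f/5.6 → f/6.3 — 2 1/3 stops narrower (darker).
Net change so far: 1 2/3 stops brighter. Offset with the ISO: 3200 → 2500 → 2000 → 1600 → 1250 → 1000.

ISO 1000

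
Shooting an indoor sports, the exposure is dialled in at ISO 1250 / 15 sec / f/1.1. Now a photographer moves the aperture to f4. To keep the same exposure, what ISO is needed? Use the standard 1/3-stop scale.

Aperture: f/1.1 → f/1.2 → f/1.4 → f/1.6 → f/1.8 → f/2 → f/2.2 → f/2.5 → f/2.8 → f/3.2 → f/3.5 → f/4 — 3 2/3 stops smaller aperture (darker).
Need 3 2/3 stops brighter from the ISO: 1250 → 1600 → 2000 → 2500 → 3200 → 4000 → 5000 → 6400 → 8000 → 10000 → 12800 → 16000.

ISO 16000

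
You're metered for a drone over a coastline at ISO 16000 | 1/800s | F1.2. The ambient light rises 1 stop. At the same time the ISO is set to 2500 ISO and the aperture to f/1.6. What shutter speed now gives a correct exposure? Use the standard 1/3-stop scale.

1/160s

Scene light: 1 stop brighter.
ISO: 16000 → 12800 → 10000 → 8000 → 6400 → 5000 → 4000 → 3200 → 2500 — 2 2/3 stops dropped (darker).
Aperture: f/1.2 → f/1.4 → f/1.6 — 2/3 stop narrower (darker).
Net so far: 2 1/3 stops darker. Shutter speed: 1/800 → 1/640 → 1/500 → 1/400 → 1/320 → 1/250 → 1/200 → 1/160.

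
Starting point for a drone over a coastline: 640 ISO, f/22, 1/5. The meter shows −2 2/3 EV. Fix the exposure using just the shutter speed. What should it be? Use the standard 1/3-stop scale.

1.3 s

Underexposed by 2 2/3 stops → need 2 2/3 stops brighter.
Shutter speed: 1/5 → 1/4 → 0.3 → 0.4 → 0.5 → 0.6 → 0.8 → 1 → 1.3.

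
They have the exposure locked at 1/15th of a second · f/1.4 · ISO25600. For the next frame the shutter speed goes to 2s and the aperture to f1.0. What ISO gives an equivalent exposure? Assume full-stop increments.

ISO 400

Shutter speed: 1/15 → 1/8 → 1/4 → 1/2 → 1 → 2 — 5 stops slower (brighter).
Aperture: f/1.4 → f/1.0 — 1 stop wider (brighter).
Net change so far: 6 stops brighter. Offset with the ISO: 25600 → 12800 → 6400 → 3200 → 1600 → 800 → 400.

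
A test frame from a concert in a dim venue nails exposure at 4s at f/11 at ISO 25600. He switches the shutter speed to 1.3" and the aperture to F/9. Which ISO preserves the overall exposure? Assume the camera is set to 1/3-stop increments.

Shutter speed: 4 → 3.2 → 2.5 → 2 → 1.6 → 1.3 — 1 2/3 stops faster (darker).
Aperture: f/11 → f/10 → f/9 — 2/3 stop wider (brighter).
Net change so far: 1 stop darker. Offset with the ISO: 25600 → 32000 → 40000 → 51200.

ISO 51200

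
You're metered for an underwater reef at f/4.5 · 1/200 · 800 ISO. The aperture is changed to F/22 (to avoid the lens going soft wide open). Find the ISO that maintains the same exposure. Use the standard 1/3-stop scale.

Aperture: f/4.5 → f/5 → f/5.6 → f/6.3 → f/7.1 → f/8 → f/9 → f/10 → f/11 → f/13 → f/14 → f/16 → f/18 → f/20 → f/22 — 4 2/3 stops smaller aperture (darker).
Need 4 2/3 stops brighter from the ISO: 800 → 1000 → 1250 → 1600 → 2000 → 2500 → 3200 → 4000 → 5000 → 6400 → 8000 → 10000 → 12800 → 16000 → 20000.

ISO 20000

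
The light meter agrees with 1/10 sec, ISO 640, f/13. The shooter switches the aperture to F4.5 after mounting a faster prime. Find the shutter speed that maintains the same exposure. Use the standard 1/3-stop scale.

Aperture: f/13 → f/11 → f/10 → f/9 → f/8 → f/7.1 → f/6.3 → f/5.6 → f/5 → f/4.5 — 3 stops opened up (brighter).
Need 3 stops darker from the shutter speed: 1/10 → 1/13 → 1/15 → 1/20 → 1/25 → 1/30 → 1/40 → 1/50 → 1/60 → 1/80.

1/80s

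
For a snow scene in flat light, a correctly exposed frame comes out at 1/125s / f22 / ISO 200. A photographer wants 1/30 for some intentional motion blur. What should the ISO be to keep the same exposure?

Shutter speed: 1/125 → 1/60 → 1/30 — 2 stops longer (brighter).
Need 2 stops darker from the ISO: 200 → 100 → 50.

ISO 50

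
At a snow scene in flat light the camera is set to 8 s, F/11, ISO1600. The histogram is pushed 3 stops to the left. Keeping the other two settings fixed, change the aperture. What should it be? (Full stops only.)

Underexposed by 3 stops → need 3 stops brighter.
Aperture: f/11 → f/8 → f/5.6 → f/4.

f/4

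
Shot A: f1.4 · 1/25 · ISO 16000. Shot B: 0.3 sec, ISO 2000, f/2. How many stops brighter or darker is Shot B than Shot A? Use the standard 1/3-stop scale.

1 stop darker

Aperture: f/1.4 → f/1.6 → f/1.8 → f/2 — 1 stop narrower (darker).
Shutter speed: 1/25 → 1/20 → 1/15 → 1/13 → 1/10 → 1/8 → 1/6 → 1/5 → 1/4 → 0.3 — 3 stops slower (brighter).
ISO: 16000 → 12800 → 10000 → 8000 → 6400 → 5000 → 4000 → 3200 → 2500 → 2000 — 3 stops dropped (darker).
Net: −1 +3 −3 = −1 stop.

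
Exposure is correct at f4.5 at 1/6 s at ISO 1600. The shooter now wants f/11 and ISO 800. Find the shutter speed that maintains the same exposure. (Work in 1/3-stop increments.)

2 s

Aperture: f/4.5 → f/5 → f/5.6 → f/6.3 → f/7.1 → f/8 → f/9 → f/10 → f/11 — 2 2/3 stops stopped down (darker).
ISO: 1600 → 1250 → 1000 → 800 — 1 stop lower (darker).
Net change so far: 3 2/3 stops darker. Offset with the shutter speed: 1/6 → 1/5 → 1/4 → 0.3 → 0.4 → 0.5 → 0.6 → 0.8 → 1 → 1.3 → 1.6 → 2.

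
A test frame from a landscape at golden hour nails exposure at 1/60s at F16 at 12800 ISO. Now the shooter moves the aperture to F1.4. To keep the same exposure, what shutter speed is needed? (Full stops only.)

Aperture: f/16 → f/11 → f/8 → f/5.6 → f/4 → f/2.8 → f/2 → f/1.4 — 7 stops larger aperture (brighter).
Need 7 stops darker from the shutter speed: 1/60 → 1/125 → 1/250 → 1/500 → 1/1000 → 1/2000 → 1/4000 → 1/8000.

1/8000s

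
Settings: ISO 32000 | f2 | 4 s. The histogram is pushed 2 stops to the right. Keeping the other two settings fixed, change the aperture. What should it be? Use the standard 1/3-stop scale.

f/4

Overexposed by 2 stops → need 2 stops darker.
Aperture: f/2 → f/2.2 → f/2.5 → f/2.8 → f/3.2 → f/3.5 → f/4.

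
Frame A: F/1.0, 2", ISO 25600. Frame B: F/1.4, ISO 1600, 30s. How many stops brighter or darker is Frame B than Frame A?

Aperture: f/1.0 → f/1.4 — 1 stop stopped down (darker).
Shutter speed: 2 → 4 → 8 → 15 → 30 — 4 stops slower (brighter).
ISO: 25600 → 12800 → 6400 → 3200 → 1600 — 4 stops dropped (darker).
Net: −1 +4 −4 = −1 stop.

1 stop darker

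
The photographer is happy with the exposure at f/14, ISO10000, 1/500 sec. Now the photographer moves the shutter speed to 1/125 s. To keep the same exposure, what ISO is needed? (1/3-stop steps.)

ISO 2500

Shutter speed: 1/500 → 1/400 → 1/320 → 1/250 → 1/200 → 1/160 → 1/125 — 2 stops longer (brighter).
Need 2 stops darker from the ISO: 10000 → 8000 → 6400 → 5000 → 4000 → 3200 → 2500.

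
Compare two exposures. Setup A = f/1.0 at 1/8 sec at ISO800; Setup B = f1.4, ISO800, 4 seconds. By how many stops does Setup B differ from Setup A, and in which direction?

Aperture: f/1.0 → f/1.4 — 1 stop stopped down (darker).
Shutter speed: 1/8 → 1/4 → 1/2 → 1 → 2 → 4 — 5 stops slower (brighter).
ISO: unchanged.
Net: −1 +5 = +4 stops.

4 stops brighter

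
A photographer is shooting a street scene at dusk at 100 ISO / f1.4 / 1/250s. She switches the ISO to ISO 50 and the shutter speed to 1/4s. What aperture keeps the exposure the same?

ISO: 100 → 50 — 1 stop lower (darker).
Shutter speed: 1/250 → 1/125 → 1/60 → 1/30 → 1/15 → 1/8 → 1/4 — 6 stops slower (brighter).
Net change so far: 5 stops brighter. Offset with the aperture: f/1.4 → f/2 → f/2.8 → f/4 → f/5.6 → f/8.

f/8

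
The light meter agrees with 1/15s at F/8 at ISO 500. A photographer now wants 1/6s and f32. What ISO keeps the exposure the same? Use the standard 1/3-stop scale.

ISO 3200

Shutter speed: 1/15 → 1/13 → 1/10 → 1/8 → 1/6 — 1 1/3 stops slower (brighter).
Aperture: f/8 → f/9 → f/10 → f/11 → f/13 → f/14 → f/16 → f/18 → f/20 → f/22 → f/25 → f/29 → f/32 — 4 stops narrower (darker).
Net change so far: 2 2/3 stops darker. Offset with the ISO: 500 → 640 → 800 → 1000 → 1250 → 1600 → 2000 → 2500 → 3200.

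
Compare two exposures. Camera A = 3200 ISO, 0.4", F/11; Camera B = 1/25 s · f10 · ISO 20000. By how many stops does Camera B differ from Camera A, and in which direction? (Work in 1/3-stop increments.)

Aperture: f/11 → f/10 — 1/3 stop opened up (brighter).
Shutter speed: 0.4 → 0.3 → 1/4 → 1/5 → 1/6 → 1/8 → 1/10 → 1/13 → 1/15 → 1/20 → 1/25 — 3 1/3 stops shorter (darker).
ISO: 3200 → 4000 → 5000 → 6400 → 8000 → 10000 → 12800 → 16000 → 20000 — 2 2/3 stops raised (brighter).
Net: +1/3 −3 1/3 +2 2/3 = −1/3 stops.

1/3 stop darker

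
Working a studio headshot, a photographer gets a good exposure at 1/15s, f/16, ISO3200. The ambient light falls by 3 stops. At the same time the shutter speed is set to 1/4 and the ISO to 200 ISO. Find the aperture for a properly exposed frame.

Scene light: 3 stops darker.
Shutter speed: 1/15 → 1/8 → 1/4 — 2 stops slower (brighter).
ISO: 3200 → 1600 → 800 → 400 → 200 — 4 stops lower (darker).
Net so far: 5 stops darker. Aperture: f/16 → f/11 → f/8 → f/5.6 → f/4 → f/2.8.

f/2.8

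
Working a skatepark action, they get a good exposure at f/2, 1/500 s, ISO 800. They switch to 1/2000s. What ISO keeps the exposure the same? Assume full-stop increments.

ISO 3200

Shutter speed: 1/500 → 1/1000 → 1/2000 — 2 stops shorter (darker).
Need 2 stops brighter from the ISO: 800 → 1600 → 3200.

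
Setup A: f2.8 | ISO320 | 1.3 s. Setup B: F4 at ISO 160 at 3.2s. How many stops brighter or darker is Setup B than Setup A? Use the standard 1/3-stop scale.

Aperture: f/2.8 → f/3.2 → f/3.5 → f/4 — 1 stop smaller aperture (darker).
Shutter speed: 1.3 → 1.6 → 2 → 2.5 → 3.2 — 1 1/3 stops slower (brighter).
ISO: 320 → 250 → 200 → 160 — 1 stop lower (darker).
Net: −1 +1 1/3 −1 = −2/3 stops.

2/3 stop darker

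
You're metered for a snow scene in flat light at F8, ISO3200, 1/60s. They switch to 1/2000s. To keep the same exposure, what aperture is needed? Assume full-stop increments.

f/1.4

Shutter speed: 1/60 → 1/125 → 1/250 → 1/500 → 1/1000 → 1/2000 — 5 stops faster (darker).
Need 5 stops brighter from the aperture: f/8 → f/5.6 → f/4 → f/2.8 → f/2 → f/1.4.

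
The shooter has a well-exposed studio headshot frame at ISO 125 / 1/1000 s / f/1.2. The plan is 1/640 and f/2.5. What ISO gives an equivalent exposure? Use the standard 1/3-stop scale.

ISO 320

Shutter speed: 1/1000 → 1/800 → 1/640 — 2/3 stop longer (brighter).
Aperture: f/1.2 → f/1.4 → f/1.6 → f/1.8 → f/2 → f/2.2 → f/2.5 — 2 stops stopped down (darker).
Net change so far: 1 1/3 stops darker. Offset with the ISO: 125 → 160 → 200 → 250 → 320.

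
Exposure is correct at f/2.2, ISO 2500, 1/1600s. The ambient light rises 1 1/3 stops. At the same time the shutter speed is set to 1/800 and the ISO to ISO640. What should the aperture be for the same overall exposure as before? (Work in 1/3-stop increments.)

f/2.5

Scene light: 1 1/3 stops brighter.
Shutter speed: 1/1600 → 1/1250 → 1/1000 → 1/800 — 1 stop longer (brighter).
ISO: 2500 → 2000 → 1600 → 1250 → 1000 → 800 → 640 — 2 stops dropped (darker).
Net so far: 1/3 stop brighter. Aperture: f/2.2 → f/2.5.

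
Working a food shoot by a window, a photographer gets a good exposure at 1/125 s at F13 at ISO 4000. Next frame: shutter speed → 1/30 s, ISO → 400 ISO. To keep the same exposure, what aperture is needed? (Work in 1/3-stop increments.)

Shutter speed: 1/125 → 1/100 → 1/80 → 1/60 → 1/50 → 1/40 → 1/30 — 2 stops slower (brighter).
ISO: 4000 → 3200 → 2500 → 2000 → 1600 → 1250 → 1000 → 800 → 640 → 500 → 400 — 3 1/3 stops dropped (darker).
Net change so far: 1 1/3 stops darker. Offset with the aperture: f/13 → f/11 → f/10 → f/9 → f/8.

f/8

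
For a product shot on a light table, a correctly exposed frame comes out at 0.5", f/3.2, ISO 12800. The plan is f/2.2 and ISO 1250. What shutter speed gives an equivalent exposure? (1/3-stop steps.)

2.5 s

Aperture: f/3.2 → f/2.8 → f/2.5 → f/2.2 — 1 stop opened up (brighter).
ISO: 12800 → 10000 → 8000 → 6400 → 5000 → 4000 → 3200 → 2500 → 2000 → 1600 → 1250 — 3 1/3 stops lower (darker).
Net change so far: 2 1/3 stops darker. Offset with the shutter speed: 0.5 → 0.6 → 0.8 → 1 → 1.3 → 1.6 → 2 → 2.5.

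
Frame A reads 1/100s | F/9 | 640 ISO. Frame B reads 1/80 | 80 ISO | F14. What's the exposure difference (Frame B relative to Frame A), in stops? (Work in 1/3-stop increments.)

4 stops darker

Aperture: f/9 → f/10 → f/11 → f/13 → f/14 — 1 1/3 stops narrower (darker).
Shutter speed: 1/100 → 1/80 — 1/3 stop slower (brighter).
ISO: 640 → 500 → 400 → 320 → 250 → 200 → 160 → 125 → 100 → 80 — 3 stops dropped (darker).
Net: −1 1/3 +1/3 −3 = −4 stops.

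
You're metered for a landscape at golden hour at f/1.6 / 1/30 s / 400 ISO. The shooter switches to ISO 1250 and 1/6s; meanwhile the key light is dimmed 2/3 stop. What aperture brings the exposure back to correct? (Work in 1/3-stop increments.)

Scene light: 2/3 stop darker.
ISO: 400 → 500 → 640 → 800 → 1000 → 1250 — 1 2/3 stops raised (brighter).
Shutter speed: 1/30 → 1/25 → 1/20 → 1/15 → 1/13 → 1/10 → 1/8 → 1/6 — 2 1/3 stops slower (brighter).
Net so far: 3 1/3 stops brighter. Aperture: f/1.6 → f/1.8 → f/2 → f/2.2 → f/2.5 → f/2.8 → f/3.2 → f/3.5 → f/4 → f/4.5 → f/5.

f/5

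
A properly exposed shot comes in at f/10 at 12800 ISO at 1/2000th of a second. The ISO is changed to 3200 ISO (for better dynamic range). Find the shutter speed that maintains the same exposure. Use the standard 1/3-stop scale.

ISO: 12800 → 10000 → 8000 → 6400 → 5000 → 4000 → 3200 — 2 stops lower (darker).
Need 2 stops brighter from the shutter speed: 1/2000 → 1/1600 → 1/1250 → 1/1000 → 1/800 → 1/640 → 1/500.

1/500s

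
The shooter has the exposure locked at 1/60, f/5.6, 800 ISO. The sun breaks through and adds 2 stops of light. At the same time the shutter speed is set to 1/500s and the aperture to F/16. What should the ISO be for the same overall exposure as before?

Scene light: 2 stops brighter.
Shutter speed: 1/60 → 1/125 → 1/250 → 1/500 — 3 stops faster (darker).
Aperture: f/5.6 → f/8 → f/11 → f/16 — 3 stops narrower (darker).
Net so far: 4 stops darker. ISO: 800 → 1600 → 3200 → 6400 → 12800.

ISO 12800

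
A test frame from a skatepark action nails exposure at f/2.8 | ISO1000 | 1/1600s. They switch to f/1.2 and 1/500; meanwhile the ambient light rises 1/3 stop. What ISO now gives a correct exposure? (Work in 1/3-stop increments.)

Scene light: 1/3 stop brighter.
Aperture: f/2.8 → f/2.5 → f/2.2 → f/2 → f/1.8 → f/1.6 → f/1.4 → f/1.2 — 2 1/3 stops wider (brighter).
Shutter speed: 1/1600 → 1/1250 → 1/1000 → 1/800 → 1/640 → 1/500 — 1 2/3 stops slower (brighter).
Net so far: 4 1/3 stops brighter. ISO: 1000 → 800 → 640 → 500 → 400 → 320 → 250 → 200 → 160 → 125 → 100 → 80 → 64 → 50.

ISO 50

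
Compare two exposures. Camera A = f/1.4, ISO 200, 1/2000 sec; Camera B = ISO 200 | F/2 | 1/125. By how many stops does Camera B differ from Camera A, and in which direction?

3 stops brighter

Aperture: f/1.4 → f/2 — 1 stop narrower (darker).
Shutter speed: 1/2000 → 1/1000 → 1/500 → 1/250 → 1/125 — 4 stops slower (brighter).
ISO: unchanged.
Net: −1 +4 = +3 stops.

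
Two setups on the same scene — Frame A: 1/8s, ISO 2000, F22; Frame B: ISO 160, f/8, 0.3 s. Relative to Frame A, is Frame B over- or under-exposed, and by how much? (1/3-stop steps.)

2/3 stop brighter

Aperture: f/22 → f/20 → f/18 → f/16 → f/14 → f/13 → f/11 → f/10 → f/9 → f/8 — 3 stops opened up (brighter).
Shutter speed: 1/8 → 1/6 → 1/5 → 1/4 → 0.3 — 1 1/3 stops longer (brighter).
ISO: 2000 → 1600 → 1250 → 1000 → 800 → 640 → 500 → 400 → 320 → 250 → 200 → 160 — 3 2/3 stops dropped (darker).
Net: +3 +1 1/3 −3 2/3 = +2/3 stops.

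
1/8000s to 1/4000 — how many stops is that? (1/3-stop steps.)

1/8000 → 1/6400 → 1/5000 → 1/4000 — count the steps: 3 third-stops = 1 stop.

1 stop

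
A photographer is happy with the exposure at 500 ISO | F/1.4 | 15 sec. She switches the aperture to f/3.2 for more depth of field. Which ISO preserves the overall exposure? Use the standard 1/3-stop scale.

ISO 2500

Aperture: f/1.4 → f/1.6 → f/1.8 → f/2 → f/2.2 → f/2.5 → f/2.8 → f/3.2 — 2 1/3 stops smaller aperture (darker).
Need 2 1/3 stops brighter from the ISO: 500 → 640 → 800 → 1000 → 1250 → 1600 → 2000 → 2500.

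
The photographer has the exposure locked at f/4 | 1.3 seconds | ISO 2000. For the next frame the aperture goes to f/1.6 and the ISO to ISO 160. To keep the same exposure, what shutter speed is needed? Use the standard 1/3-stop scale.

2.5 s

Aperture: f/4 → f/3.5 → f/3.2 → f/2.8 → f/2.5 → f/2.2 → f/2 → f/1.8 → f/1.6 — 2 2/3 stops wider (brighter).
ISO: 2000 → 1600 → 1250 → 1000 → 800 → 640 → 500 → 400 → 320 → 250 → 200 → 160 — 3 2/3 stops dropped (darker).
Net change so far: 1 stop darker. Offset with the shutter speed: 1.3 → 1.6 → 2 → 2.5.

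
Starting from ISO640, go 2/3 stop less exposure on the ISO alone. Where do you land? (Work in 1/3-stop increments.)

ISO: 640 → 500 → 400 — 2/3 stop lower (darker).

ISO 400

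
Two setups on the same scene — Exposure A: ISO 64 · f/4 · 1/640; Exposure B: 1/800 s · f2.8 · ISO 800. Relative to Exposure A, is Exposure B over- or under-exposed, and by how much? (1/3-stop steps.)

Aperture: f/4 → f/3.5 → f/3.2 → f/2.8 — 1 stop opened up (brighter).
Shutter speed: 1/640 → 1/800 — 1/3 stop faster (darker).
ISO: 64 → 80 → 100 → 125 → 160 → 200 → 250 → 320 → 400 → 500 → 640 → 800 — 3 2/3 stops higher (brighter).
Net: +1 −1/3 +3 2/3 = +4 1/3 stops.

4 1/3 stops brighter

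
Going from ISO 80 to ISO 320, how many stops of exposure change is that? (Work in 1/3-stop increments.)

80 → 100 → 125 → 160 → 200 → 250 → 320 — count the steps: 6 third-stops = 2 stops.

2 stops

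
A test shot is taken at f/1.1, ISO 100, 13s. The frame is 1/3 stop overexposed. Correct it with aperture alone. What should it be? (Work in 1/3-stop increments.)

Overexposed by 1/3 stop → need 1/3 stop darker.
Aperture: f/1.1 → f/1.2.

f/1.2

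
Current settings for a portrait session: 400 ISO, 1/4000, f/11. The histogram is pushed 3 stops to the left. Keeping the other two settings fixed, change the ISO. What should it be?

Underexposed by 3 stops → need 3 stops brighter.
ISO: 400 → 800 → 1600 → 3200.

ISO 3200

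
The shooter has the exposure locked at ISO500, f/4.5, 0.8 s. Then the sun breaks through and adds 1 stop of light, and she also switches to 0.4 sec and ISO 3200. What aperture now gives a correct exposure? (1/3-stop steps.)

f/11

Scene light: 1 stop brighter.
Shutter speed: 0.8 → 0.6 → 0.5 → 0.4 — 1 stop faster (darker).
ISO: 500 → 640 → 800 → 1000 → 1250 → 1600 → 2000 → 2500 → 3200 — 2 2/3 stops higher (brighter).
Net so far: 2 2/3 stops brighter. Aperture: f/4.5 → f/5 → f/5.6 → f/6.3 → f/7.1 → f/8 → f/9 → f/10 → f/11.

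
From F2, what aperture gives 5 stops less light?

f/11

Aperture: f/2 → f/2.8 → f/4 → f/5.6 → f/8 → f/11 — 5 stops stopped down (darker).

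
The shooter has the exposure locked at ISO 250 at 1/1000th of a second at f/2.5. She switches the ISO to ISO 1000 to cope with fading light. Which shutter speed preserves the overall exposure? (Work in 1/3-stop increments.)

1/4000s

ISO: 250 → 320 → 400 → 500 → 640 → 800 → 1000 — 2 stops raised (brighter).
Need 2 stops darker from the shutter speed: 1/1000 → 1/1250 → 1/1600 → 1/2000 → 1/2500 → 1/3200 → 1/4000.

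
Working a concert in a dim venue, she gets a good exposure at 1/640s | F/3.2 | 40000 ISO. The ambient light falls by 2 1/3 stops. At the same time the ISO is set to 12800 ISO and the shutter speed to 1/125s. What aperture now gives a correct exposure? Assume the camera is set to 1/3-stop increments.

f/1.8

Scene light: 2 1/3 stops darker.
ISO: 40000 → 32000 → 25600 → 20000 → 16000 → 12800 — 1 2/3 stops lower (darker).
Shutter speed: 1/640 → 1/500 → 1/400 → 1/320 → 1/250 → 1/200 → 1/160 → 1/125 — 2 1/3 stops slower (brighter).
Net so far: 1 2/3 stops darker. Aperture: f/3.2 → f/2.8 → f/2.5 → f/2.2 → f/2 → f/1.8.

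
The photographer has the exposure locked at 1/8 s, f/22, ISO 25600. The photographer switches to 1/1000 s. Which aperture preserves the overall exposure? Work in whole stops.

f/2

Shutter speed: 1/8 → 1/15 → 1/30 → 1/60 → 1/125 → 1/250 → 1/500 → 1/1000 — 7 stops shorter (darker).
Need 7 stops brighter from the aperture: f/22 → f/16 → f/11 → f/8 → f/5.6 → f/4 → f/2.8 → f/2.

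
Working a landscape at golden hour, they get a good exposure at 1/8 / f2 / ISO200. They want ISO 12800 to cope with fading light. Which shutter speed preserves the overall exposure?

1/500s

ISO: 200 → 400 → 800 → 1600 → 3200 → 6400 → 12800 — 6 stops raised (brighter).
Need 6 stops darker from the shutter speed: 1/8 → 1/15 → 1/30 → 1/60 → 1/125 → 1/250 → 1/500.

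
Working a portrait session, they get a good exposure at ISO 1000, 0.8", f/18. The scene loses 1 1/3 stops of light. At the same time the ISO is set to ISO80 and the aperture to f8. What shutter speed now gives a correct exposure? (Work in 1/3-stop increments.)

5 s

Scene light: 1 1/3 stops darker.
ISO: 1000 → 800 → 640 → 500 → 400 → 320 → 250 → 200 → 160 → 125 → 100 → 80 — 3 2/3 stops dropped (darker).
Aperture: f/18 → f/16 → f/14 → f/13 → f/11 → f/10 → f/9 → f/8 — 2 1/3 stops larger aperture (brighter).
Net so far: 2 2/3 stops darker. Shutter speed: 0.8 → 1 → 1.3 → 1.6 → 2 → 2.5 → 3.2 → 4 → 5.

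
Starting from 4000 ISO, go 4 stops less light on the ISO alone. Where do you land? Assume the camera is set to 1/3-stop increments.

ISO 250

ISO: 4000 → 3200 → 2500 → 2000 → 1600 → 1250 → 1000 → 800 → 640 → 500 → 400 → 320 → 250 — 4 stops lower (darker).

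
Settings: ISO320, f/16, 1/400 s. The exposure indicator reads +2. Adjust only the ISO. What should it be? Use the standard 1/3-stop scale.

Overexposed by 2 stops → need 2 stops darker.
ISO: 320 → 250 → 200 → 160 → 125 → 100 → 80.

ISO 80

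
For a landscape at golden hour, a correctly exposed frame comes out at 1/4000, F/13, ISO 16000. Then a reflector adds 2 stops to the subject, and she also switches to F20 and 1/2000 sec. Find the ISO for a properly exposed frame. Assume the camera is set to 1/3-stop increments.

Scene light: 2 stops brighter.
Aperture: f/13 → f/14 → f/16 → f/18 → f/20 — 1 1/3 stops narrower (darker).
Shutter speed: 1/4000 → 1/3200 → 1/2500 → 1/2000 — 1 stop longer (brighter).
Net so far: 1 2/3 stops brighter. ISO: 16000 → 12800 → 10000 → 8000 → 6400 → 5000.

ISO 5000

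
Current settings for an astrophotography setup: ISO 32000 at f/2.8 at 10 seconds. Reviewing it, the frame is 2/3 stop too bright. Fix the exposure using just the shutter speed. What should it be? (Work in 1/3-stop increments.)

Overexposed by 2/3 stop → need 2/3 stop darker.
Shutter speed: 10 → 8 → 6.

6 s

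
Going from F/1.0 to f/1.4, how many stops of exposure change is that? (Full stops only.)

1 stop

f/1.0 → f/1.4 — count the steps: 1 stop.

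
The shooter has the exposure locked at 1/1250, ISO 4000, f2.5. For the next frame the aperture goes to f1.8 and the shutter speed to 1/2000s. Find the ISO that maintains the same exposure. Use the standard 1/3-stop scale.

ISO 3200

Aperture: f/2.5 → f/2.2 → f/2 → f/1.8 — 1 stop opened up (brighter).
Shutter speed: 1/1250 → 1/1600 → 1/2000 — 2/3 stop faster (darker).
Net change so far: 1/3 stop brighter. Offset with the ISO: 4000 → 3200.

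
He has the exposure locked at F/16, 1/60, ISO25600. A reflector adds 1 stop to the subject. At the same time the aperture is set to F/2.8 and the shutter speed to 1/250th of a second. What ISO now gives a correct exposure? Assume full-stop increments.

Scene light: 1 stop brighter.
Aperture: f/16 → f/11 → f/8 → f/5.6 → f/4 → f/2.8 — 5 stops larger aperture (brighter).
Shutter speed: 1/60 → 1/125 → 1/250 — 2 stops faster (darker).
Net so far: 4 stops brighter. ISO: 25600 → 12800 → 6400 → 3200 → 1600.

ISO 1600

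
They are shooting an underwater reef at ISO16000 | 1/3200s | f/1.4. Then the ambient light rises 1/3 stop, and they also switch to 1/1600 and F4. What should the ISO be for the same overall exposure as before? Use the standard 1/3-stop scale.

ISO 51200

Scene light: 1/3 stop brighter.
Shutter speed: 1/3200 → 1/2500 → 1/2000 → 1/1600 — 1 stop slower (brighter).
Aperture: f/1.4 → f/1.6 → f/1.8 → f/2 → f/2.2 → f/2.5 → f/2.8 → f/3.2 → f/3.5 → f/4 — 3 stops narrower (darker).
Net so far: 1 2/3 stops darker. ISO: 16000 → 20000 → 25600 → 32000 → 40000 → 51200.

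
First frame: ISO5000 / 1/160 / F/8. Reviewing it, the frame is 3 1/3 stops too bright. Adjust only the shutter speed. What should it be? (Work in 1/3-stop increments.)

Overexposed by 3 1/3 stops → need 3 1/3 stops darker.
Shutter speed: 1/160 → 1/200 → 1/250 → 1/320 → 1/400 → 1/500 → 1/640 → 1/800 → 1/1000 → 1/1250 → 1/1600.

1/1600s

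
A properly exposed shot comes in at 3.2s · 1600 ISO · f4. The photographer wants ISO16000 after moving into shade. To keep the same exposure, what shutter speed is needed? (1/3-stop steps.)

0.3 s

ISO: 1600 → 2000 → 2500 → 3200 → 4000 → 5000 → 6400 → 8000 → 10000 → 12800 → 16000 — 3 1/3 stops raised (brighter).
Need 3 1/3 stops darker from the shutter speed: 3.2 → 2.5 → 2 → 1.6 → 1.3 → 1 → 0.8 → 0.6 → 0.5 → 0.4 → 0.3.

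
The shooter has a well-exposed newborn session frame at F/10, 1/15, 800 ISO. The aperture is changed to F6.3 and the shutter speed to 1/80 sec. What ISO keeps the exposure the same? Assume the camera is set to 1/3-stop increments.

ISO 1600

Aperture: f/10 → f/9 → f/8 → f/7.1 → f/6.3 — 1 1/3 stops opened up (brighter).
Shutter speed: 1/15 → 1/20 → 1/25 → 1/30 → 1/40 → 1/50 → 1/60 → 1/80 — 2 1/3 stops shorter (darker).
Net change so far: 1 stop darker. Offset with the ISO: 800 → 1000 → 1250 → 1600.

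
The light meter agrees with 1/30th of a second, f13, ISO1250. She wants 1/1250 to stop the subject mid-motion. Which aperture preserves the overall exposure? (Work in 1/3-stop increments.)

Shutter speed: 1/30 → 1/40 → 1/50 → 1/60 → 1/80 → 1/100 → 1/125 → 1/160 → 1/200 → 1/250 → 1/320 → 1/400 → 1/500 → 1/640 → 1/800 → 1/1000 → 1/1250 — 5 1/3 stops shorter (darker).
Need 5 1/3 stops brighter from the aperture: f/13 → f/11 → f/10 → f/9 → f/8 → f/7.1 → f/6.3 → f/5.6 → f/5 → f/4.5 → f/4 → f/3.5 → f/3.2 → f/2.8 → f/2.5 → f/2.2 → f/2.

f/2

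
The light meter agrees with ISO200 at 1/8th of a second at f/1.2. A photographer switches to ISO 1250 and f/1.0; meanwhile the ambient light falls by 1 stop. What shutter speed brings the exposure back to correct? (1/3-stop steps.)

1/40s

Scene light: 1 stop darker.
ISO: 200 → 250 → 320 → 400 → 500 → 640 → 800 → 1000 → 1250 — 2 2/3 stops raised (brighter).
Aperture: f/1.2 → f/1.1 → f/1.0 — 2/3 stop opened up (brighter).
Net so far: 2 1/3 stops brighter. Shutter speed: 1/8 → 1/10 → 1/13 → 1/15 → 1/20 → 1/25 → 1/30 → 1/40.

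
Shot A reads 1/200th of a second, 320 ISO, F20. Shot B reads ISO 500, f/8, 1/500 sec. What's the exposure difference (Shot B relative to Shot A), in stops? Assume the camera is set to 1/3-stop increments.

Aperture: f/20 → f/18 → f/16 → f/14 → f/13 → f/11 → f/10 → f/9 → f/8 — 2 2/3 stops wider (brighter).
Shutter speed: 1/200 → 1/250 → 1/320 → 1/400 → 1/500 — 1 1/3 stops faster (darker).
ISO: 320 → 400 → 500 — 2/3 stop higher (brighter).
Net: +2 2/3 −1 1/3 +2/3 = +2 stops.

2 stops brighter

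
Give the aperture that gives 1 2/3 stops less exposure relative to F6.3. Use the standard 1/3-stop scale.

Aperture: f/6.3 → f/7.1 → f/8 → f/9 → f/10 → f/11 — 1 2/3 stops narrower (darker).

f/11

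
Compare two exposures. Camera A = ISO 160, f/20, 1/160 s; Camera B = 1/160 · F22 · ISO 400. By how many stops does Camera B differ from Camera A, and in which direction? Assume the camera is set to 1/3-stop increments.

Aperture: f/20 → f/22 — 1/3 stop stopped down (darker).
Shutter speed: unchanged.
ISO: 160 → 200 → 250 → 320 → 400 — 1 1/3 stops raised (brighter).
Net: −1/3 +1 1/3 = +1 stop.

1 stop brighter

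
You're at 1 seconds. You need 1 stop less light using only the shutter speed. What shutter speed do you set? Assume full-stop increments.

1/2s

Shutter speed: 1 → 1/2 — 1 stop faster (darker).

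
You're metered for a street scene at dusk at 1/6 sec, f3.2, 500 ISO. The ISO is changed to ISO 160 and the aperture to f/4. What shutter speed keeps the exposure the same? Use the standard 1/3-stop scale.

ISO: 500 → 400 → 320 → 250 → 200 → 160 — 1 2/3 stops dropped (darker).
Aperture: f/3.2 → f/3.5 → f/4 — 2/3 stop smaller aperture (darker).
Net change so far: 2 1/3 stops darker. Offset with the shutter speed: 1/6 → 1/5 → 1/4 → 0.3 → 0.4 → 0.5 → 0.6 → 0.8.

0.8 s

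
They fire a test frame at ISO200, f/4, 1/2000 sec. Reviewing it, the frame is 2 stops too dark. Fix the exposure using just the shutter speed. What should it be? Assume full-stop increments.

Underexposed by 2 stops → need 2 stops brighter.
Shutter speed: 1/2000 → 1/1000 → 1/500.

1/500s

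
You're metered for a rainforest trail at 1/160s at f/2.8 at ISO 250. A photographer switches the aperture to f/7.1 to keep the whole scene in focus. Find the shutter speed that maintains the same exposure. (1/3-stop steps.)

1/25s

Aperture: f/2.8 → f/3.2 → f/3.5 → f/4 → f/4.5 → f/5 → f/5.6 → f/6.3 → f/7.1 — 2 2/3 stops smaller aperture (darker).
Need 2 2/3 stops brighter from the shutter speed: 1/160 → 1/125 → 1/100 → 1/80 → 1/60 → 1/50 → 1/40 → 1/30 → 1/25.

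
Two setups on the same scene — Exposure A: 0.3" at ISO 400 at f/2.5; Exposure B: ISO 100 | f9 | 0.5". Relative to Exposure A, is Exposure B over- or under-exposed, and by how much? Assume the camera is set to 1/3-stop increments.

Aperture: f/2.5 → f/2.8 → f/3.2 → f/3.5 → f/4 → f/4.5 → f/5 → f/5.6 → f/6.3 → f/7.1 → f/8 → f/9 — 3 2/3 stops narrower (darker).
Shutter speed: 0.3 → 0.4 → 0.5 — 2/3 stop slower (brighter).
ISO: 400 → 320 → 250 → 200 → 160 → 125 → 100 — 2 stops dropped (darker).
Net: −3 2/3 +2/3 −2 = −5 stops.

5 stops darker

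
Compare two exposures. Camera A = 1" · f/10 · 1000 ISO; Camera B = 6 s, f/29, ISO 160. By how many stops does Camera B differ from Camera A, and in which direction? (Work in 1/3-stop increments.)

3 stops darker

Aperture: f/10 → f/11 → f/13 → f/14 → f/16 → f/18 → f/20 → f/22 → f/25 → f/29 — 3 stops smaller aperture (darker).
Shutter speed: 1 → 1.3 → 1.6 → 2 → 2.5 → 3.2 → 4 → 5 → 6 — 2 2/3 stops slower (brighter).
ISO: 1000 → 800 → 640 → 500 → 400 → 320 → 250 → 200 → 160 — 2 2/3 stops lower (darker).
Net: −3 +2 2/3 −2 2/3 = −3 stops.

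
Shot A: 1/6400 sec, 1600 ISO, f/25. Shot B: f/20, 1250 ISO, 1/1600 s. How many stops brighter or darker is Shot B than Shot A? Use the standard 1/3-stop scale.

Aperture: f/25 → f/22 → f/20 — 2/3 stop opened up (brighter).
Shutter speed: 1/6400 → 1/5000 → 1/4000 → 1/3200 → 1/2500 → 1/2000 → 1/1600 — 2 stops slower (brighter).
ISO: 1600 → 1250 — 1/3 stop lower (darker).
Net: +2/3 +2 −1/3 = +2 1/3 stops.

2 1/3 stops brighter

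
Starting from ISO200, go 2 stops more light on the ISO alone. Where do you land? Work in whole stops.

ISO 800

ISO: 200 → 400 → 800 — 2 stops higher (brighter).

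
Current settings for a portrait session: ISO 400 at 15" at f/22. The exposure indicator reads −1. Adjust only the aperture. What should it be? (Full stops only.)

f/16

Underexposed by 1 stop → need 1 stop brighter.
Aperture: f/22 → f/16.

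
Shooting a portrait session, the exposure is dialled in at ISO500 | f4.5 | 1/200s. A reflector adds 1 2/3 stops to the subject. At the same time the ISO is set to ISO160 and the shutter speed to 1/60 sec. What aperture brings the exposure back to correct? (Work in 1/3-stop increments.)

Scene light: 1 2/3 stops brighter.
ISO: 500 → 400 → 320 → 250 → 200 → 160 — 1 2/3 stops dropped (darker).
Shutter speed: 1/200 → 1/160 → 1/125 → 1/100 → 1/80 → 1/60 — 1 2/3 stops slower (brighter).
Net so far: 1 2/3 stops brighter. Aperture: f/4.5 → f/5 → f/5.6 → f/6.3 → f/7.1 → f/8.

f/8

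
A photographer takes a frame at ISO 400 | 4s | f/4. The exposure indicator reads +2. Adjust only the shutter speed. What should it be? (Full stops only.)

1 s

Overexposed by 2 stops → need 2 stops darker.
Shutter speed: 4 → 2 → 1.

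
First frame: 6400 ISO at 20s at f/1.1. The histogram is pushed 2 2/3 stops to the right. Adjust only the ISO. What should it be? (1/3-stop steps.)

Overexposed by 2 2/3 stops → need 2 2/3 stops darker.
ISO: 6400 → 5000 → 4000 → 3200 → 2500 → 2000 → 1600 → 1250 → 1000.

ISO 1000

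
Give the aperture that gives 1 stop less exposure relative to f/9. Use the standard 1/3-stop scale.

Aperture: f/9 → f/10 → f/11 → f/13 — 1 stop narrower (darker).

f/13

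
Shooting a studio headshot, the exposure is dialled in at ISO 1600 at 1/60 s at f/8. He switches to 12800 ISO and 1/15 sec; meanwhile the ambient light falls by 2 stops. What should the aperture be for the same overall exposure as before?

f/22

Scene light: 2 stops darker.
ISO: 1600 → 3200 → 6400 → 12800 — 3 stops raised (brighter).
Shutter speed: 1/60 → 1/30 → 1/15 — 2 stops longer (brighter).
Net so far: 3 stops brighter. Aperture: f/8 → f/11 → f/16 → f/22.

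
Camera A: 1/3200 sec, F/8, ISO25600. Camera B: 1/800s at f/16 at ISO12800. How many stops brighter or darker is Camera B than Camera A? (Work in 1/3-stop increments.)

Aperture: f/8 → f/9 → f/10 → f/11 → f/13 → f/14 → f/16 — 2 stops smaller aperture (darker).
Shutter speed: 1/3200 → 1/2500 → 1/2000 → 1/1600 → 1/1250 → 1/1000 → 1/800 — 2 stops slower (brighter).
ISO: 25600 → 20000 → 16000 → 12800 — 1 stop lower (darker).
Net: −2 +2 −1 = −1 stop.

1 stop darker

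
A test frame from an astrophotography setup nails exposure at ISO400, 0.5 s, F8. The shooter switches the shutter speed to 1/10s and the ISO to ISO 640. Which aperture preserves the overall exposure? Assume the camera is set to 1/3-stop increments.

f/4.5

Shutter speed: 0.5 → 0.4 → 0.3 → 1/4 → 1/5 → 1/6 → 1/8 → 1/10 — 2 1/3 stops faster (darker).
ISO: 400 → 500 → 640 — 2/3 stop higher (brighter).
Net change so far: 1 2/3 stops darker. Offset with the aperture: f/8 → f/7.1 → f/6.3 → f/5.6 → f/5 → f/4.5.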